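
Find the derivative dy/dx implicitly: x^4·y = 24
Apply d/dx to both sides, remembering that y depends on x. Each occurrence of y therefore brings in a y' = dy/dx via the chain rule.

With F(x, y) equal to the left-hand side minus the right, differentiate F term by term:
  d/dx[x^4y] = x^4·y' + 4x^3y
  d/dx[-24] = 0
Adding these up, d/dx[F] = 0 becomes
  (4x^3y) + (x^4)·y' = 0,
so isolating y',
  dy/dx = -(4x^3y)/(x^4) = -4y/x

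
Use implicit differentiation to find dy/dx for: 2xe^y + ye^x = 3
Differentiate the relation implicitly: treat y = y(x) and apply the chain rule, so every y-derivative picks up a y' = dy/dx factor.

With everything moved to the left-hand side, differentiate term by term:
  d/dx[2x·e^(y)] = 2x·y'·e^(y) + 2e^(y)
  d/dx[y·e^(x)] = y·e^(x) + y'·e^(x)
  d/dx[-3] = 0

Separating the contributions that come from x directly and those that come through y:
  without y':      y·e^(x) + 2e^(y)
  multiplying y':  2x·e^(y) + e^(x)

so (y·e^(x) + 2e^(y)) + (2x·e^(y) + e^(x))·y' = 0, and therefore
  dy/dx = -(y·e^(x) + 2e^(y))/(2x·e^(y) + e^(x)) = (-y·e^(x) - 2e^(y))/(2x·e^(y) + e^(x))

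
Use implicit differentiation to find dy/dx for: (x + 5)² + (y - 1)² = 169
Differentiate both sides with respect to x, treating y as y(x). By the chain rule, any term containing y contributes a factor of y' = dy/dx when we differentiate it.

Move every term to one side and write the relation as F(x, y) = 0. Term by term,
  d/dx[(x + 5)^2] = 2x + 10
  d/dx[(y - 1)^2] = 2·y'(y - 1)
  d/dx[-169] = 0

The pieces without y' make up ∂F/∂x and the coefficient of y' is ∂F/∂y:
  ∂F/∂x = 2x + 10,
  ∂F/∂y = 2y - 2.

Since d/dx[F] = ∂F/∂x + (∂F/∂y)·y' = 0, solve for y':
  (∂F/∂y)·y' = -∂F/∂x
  dy/dx = -(∂F/∂x)/(∂F/∂y) = -(2x + 10)/(2y - 2) = (-x - 5)/(y - 1)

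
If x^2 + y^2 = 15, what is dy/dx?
Apply d/dx to both sides, remembering that y depends on x. Each occurrence of y therefore brings in a y' = dy/dx via the chain rule.

With F(x, y) equal to the left-hand side minus the right, differentiate F term by term:
  d/dx[x^2] = 2x
  d/dx[y^2] = 2y·y'
  d/dx[-15] = 0
Adding these up, d/dx[F] = 0 becomes
  (2x) + (2y)·y' = 0,
so isolating y',
  dy/dx = -(2x)/(2y) = -x/y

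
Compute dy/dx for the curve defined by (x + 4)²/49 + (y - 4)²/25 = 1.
Differentiate the relation implicitly: treat y = y(x) and apply the chain rule, so every y-derivative picks up a y' = dy/dx factor.

With everything moved to the left-hand side, differentiate term by term:
  d/dx[(x + 4)^2/49] = 2x/49 + 8/49
  d/dx[(y - 4)^2/25] = 2·y'(y - 4)/25
  d/dx[-1] = 0

Separating the contributions that come from x directly and those that come through y:
  without y':      2x/49 + 8/49
  multiplying y':  2y/25 - 8/25

so (2x/49 + 8/49) + (2y/25 - 8/25)·y' = 0, and therefore
  dy/dx = -(2x/49 + 8/49)/(2y/25 - 8/25)
        = -(2(x + 4)/49)/(2(y - 4)/25) = 25(-x - 4)/(49(y - 4))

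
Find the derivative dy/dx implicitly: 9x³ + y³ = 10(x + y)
Differentiate both sides with respect to x, treating y as y(x). By the chain rule, any term containing y contributes a factor of y' = dy/dx when we differentiate it.

Move every term to one side and write the relation as F(x, y) = 0. Term by term,
  d/dx[9x^3] = 27x^2
  d/dx[-10x] = -10
  d/dx[y^3] = 3y^2·y'
  d/dx[-10y] = -10·y'

The pieces without y' make up ∂F/∂x and the coefficient of y' is ∂F/∂y:
  ∂F/∂x = 27x^2 - 10,
  ∂F/∂y = 3y^2 - 10.

Since d/dx[F] = ∂F/∂x + (∂F/∂y)·y' = 0, solve for y':
  (∂F/∂y)·y' = -∂F/∂x
  dy/dx = -(∂F/∂x)/(∂F/∂y) = -(27x^2 - 10)/(3y^2 - 10) = (10 - 27x^2)/(3y^2 - 10)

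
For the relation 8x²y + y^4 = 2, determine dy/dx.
Apply d/dx to both sides, remembering that y depends on x. Each occurrence of y therefore brings in a y' = dy/dx via the chain rule.

With F(x, y) equal to the left-hand side minus the right, differentiate F term by term:
  d/dx[8x^2y] = 8x^2·y' + 16xy
  d/dx[y^4] = 4y^3·y'
  d/dx[-2] = 0
Adding these up, d/dx[F] = 0 becomes
  (16xy) + (8x^2 + 4y^3)·y' = 0,
so isolating y',
  dy/dx = -(16xy)/(8x^2 + 4y^3) = -4xy/(2x^2 + y^3)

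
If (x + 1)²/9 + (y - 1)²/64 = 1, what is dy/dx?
Differentiate the relation implicitly: treat y = y(x) and apply the chain rule, so every y-derivative picks up a y' = dy/dx factor.

With everything moved to the left-hand side, differentiate term by term:
  d/dx[(x + 1)^2/9] = 2x/9 + 2/9
  d/dx[(y - 1)^2/64] = y'(y - 1)/32
  d/dx[-1] = 0

Separating the contributions that come from x directly and those that come through y:
  without y':      2x/9 + 2/9
  multiplying y':  y/32 - 1/32

so (2x/9 + 2/9) + (y/32 - 1/32)·y' = 0, and therefore
  dy/dx = -(2x/9 + 2/9)/(y/32 - 1/32)
        = -(2(x + 1)/9)/((y - 1)/32) = 64(-x - 1)/(9(y - 1))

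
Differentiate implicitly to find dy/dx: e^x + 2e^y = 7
Differentiate both sides with respect to x, treating y as y(x). By the chain rule, any term containing y contributes a factor of y' = dy/dx when we differentiate it.

Move every term to one side and write the relation as F(x, y) = 0. Term by term,
  d/dx[e^(x)] = e^(x)
  d/dx[2e^(y)] = 2·y'·e^(y)
  d/dx[-7] = 0

The pieces without y' make up ∂F/∂x and the coefficient of y' is ∂F/∂y:
  ∂F/∂x = e^(x),
  ∂F/∂y = 2e^(y).

Since d/dx[F] = ∂F/∂x + (∂F/∂y)·y' = 0, solve for y':
  (∂F/∂y)·y' = -∂F/∂x
  dy/dx = -(∂F/∂x)/(∂F/∂y) = -(e^(x))/(2e^(y)) = -e^(x - y)/2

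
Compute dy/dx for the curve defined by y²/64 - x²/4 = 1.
Differentiate the relation implicitly: treat y = y(x) and apply the chain rule, so every y-derivative picks up a y' = dy/dx factor.

With everything moved to the left-hand side, differentiate term by term:
  d/dx[-x^2/4] = -x/2
  d/dx[y^2/64] = y·y'/32
  d/dx[-1] = 0

Separating the contributions that come from x directly and those that come through y:
  without y':      -x/2
  multiplying y':  y/32

so (-x/2) + (y/32)·y' = 0, and therefore
  dy/dx = -(-x/2)/(y/32) = 16x/y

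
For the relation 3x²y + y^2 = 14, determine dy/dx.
Differentiate both sides with respect to x, treating y as y(x). By the chain rule, any term containing y contributes a factor of y' = dy/dx when we differentiate it.

Move every term to one side and write the relation as F(x, y) = 0. Term by term,
  d/dx[3x^2y] = 3x^2·y' + 6xy
  d/dx[y^2] = 2y·y'
  d/dx[-14] = 0

The pieces without y' make up ∂F/∂x and the coefficient of y' is ∂F/∂y:
  ∂F/∂x = 6xy,
  ∂F/∂y = 3x^2 + 2y.

Since d/dx[F] = ∂F/∂x + (∂F/∂y)·y' = 0, solve for y':
  (∂F/∂y)·y' = -∂F/∂x
  dy/dx = -(∂F/∂x)/(∂F/∂y) = -(6xy)/(3x^2 + 2y) = -6xy/(3x^2 + 2y)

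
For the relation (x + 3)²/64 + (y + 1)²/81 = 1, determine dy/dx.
Differentiate the relation implicitly: treat y = y(x) and apply the chain rule, so every y-derivative picks up a y' = dy/dx factor.

With everything moved to the left-hand side, differentiate term by term:
  d/dx[(x + 3)^2/64] = x/32 + 3/32
  d/dx[(y + 1)^2/81] = 2·y'(y + 1)/81
  d/dx[-1] = 0

Separating the contributions that come from x directly and those that come through y:
  without y':      x/32 + 3/32
  multiplying y':  2y/81 + 2/81

so (x/32 + 3/32) + (2y/81 + 2/81)·y' = 0, and therefore
  dy/dx = -(x/32 + 3/32)/(2y/81 + 2/81)
        = -((x + 3)/32)/(2(y + 1)/81) = 81(-x - 3)/(64(y + 1))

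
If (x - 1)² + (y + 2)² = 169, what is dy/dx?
Take d/dx of both sides. Since y is implicitly a function of x, the chain rule attaches a y' = dy/dx factor whenever we differentiate through y.

Set F(x, y) = (left side) − (right side), so the curve is F = 0. Differentiating each term of F:
  d/dx[(x - 1)^2] = 2x - 2
  d/dx[(y + 2)^2] = 2·y'(y + 2)
  d/dx[-169] = 0

Collecting, the y'-free part is the partial derivative in x and the y' coefficient is the partial derivative in y:
  ∂F/∂x = 2x - 2
  ∂F/∂y = 2y + 4

so d/dx[F(x, y(x))] = ∂F/∂x + (∂F/∂y)·y' = 0. Rearranging,
  dy/dx = -(∂F/∂x)/(∂F/∂y) = -(2x - 2)/(2y + 4) = (1 - x)/(y + 2)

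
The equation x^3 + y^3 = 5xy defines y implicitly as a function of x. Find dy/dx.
Differentiate both sides with respect to x, treating y as y(x). By the chain rule, any term containing y contributes a factor of y' = dy/dx when we differentiate it.

Move every term to one side and write the relation as F(x, y) = 0. Term by term,
  d/dx[x^3] = 3x^2
  d/dx[-5xy] = -5x·y' - 5y
  d/dx[y^3] = 3y^2·y'

The pieces without y' make up ∂F/∂x and the coefficient of y' is ∂F/∂y:
  ∂F/∂x = 3x^2 - 5y,
  ∂F/∂y = -5x + 3y^2.

Since d/dx[F] = ∂F/∂x + (∂F/∂y)·y' = 0, solve for y':
  (∂F/∂y)·y' = -∂F/∂x
  dy/dx = -(∂F/∂x)/(∂F/∂y) = -(3x^2 - 5y)/(-5x + 3y^2) = (3x^2 - 5y)/(5x - 3y^2)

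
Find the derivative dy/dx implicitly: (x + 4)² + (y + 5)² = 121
Apply d/dx to both sides, remembering that y depends on x. Each occurrence of y therefore brings in a y' = dy/dx via the chain rule.

With F(x, y) equal to the left-hand side minus the right, differentiate F term by term:
  d/dx[(x + 4)^2] = 2x + 8
  d/dx[(y + 5)^2] = 2·y'(y + 5)
  d/dx[-121] = 0
Adding these up, d/dx[F] = 0 becomes
  (2x + 8) + (2y + 10)·y' = 0,
so isolating y',
  dy/dx = -(2x + 8)/(2y + 10) = (-x - 4)/(y + 5)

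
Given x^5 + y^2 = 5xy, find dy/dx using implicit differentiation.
Differentiate the relation implicitly: treat y = y(x) and apply the chain rule, so every y-derivative picks up a y' = dy/dx factor.

With everything moved to the left-hand side, differentiate term by term:
  d/dx[x^5] = 5x^4
  d/dx[-5xy] = -5x·y' - 5y
  d/dx[y^2] = 2y·y'

Separating the contributions that come from x directly and those that come through y:
  without y':      5x^4 - 5y
  multiplying y':  -5x + 2y

so (5x^4 - 5y) + (-5x + 2y)·y' = 0, and therefore
  dy/dx = -(5x^4 - 5y)/(-5x + 2y) = 5(x^4 - y)/(5x - 2y)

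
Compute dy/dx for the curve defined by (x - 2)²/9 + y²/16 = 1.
Take d/dx of both sides. Since y is implicitly a function of x, the chain rule attaches a y' = dy/dx factor whenever we differentiate through y.

Set F(x, y) = (left side) − (right side), so the curve is F = 0. Differentiating each term of F:
  d/dx[y^2/16] = y·y'/8
  d/dx[(x - 2)^2/9] = 2x/9 - 4/9
  d/dx[-1] = 0

Collecting, the y'-free part is the partial derivative in x and the y' coefficient is the partial derivative in y:
  ∂F/∂x = 2x/9 - 4/9
  ∂F/∂y = y/8

so d/dx[F(x, y(x))] = ∂F/∂x + (∂F/∂y)·y' = 0. Rearranging,
  dy/dx = -(∂F/∂x)/(∂F/∂y) = -(2x/9 - 4/9)/(y/8)
        = -(2(x - 2)/9)/(y/8) = 16(2 - x)/(9y)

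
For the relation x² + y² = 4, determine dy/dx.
Take d/dx of both sides. Since y is implicitly a function of x, the chain rule attaches a y' = dy/dx factor whenever we differentiate through y.

Set F(x, y) = (left side) − (right side), so the curve is F = 0. Differentiating each term of F:
  d/dx[x^2] = 2x
  d/dx[y^2] = 2y·y'
  d/dx[-4] = 0

Collecting, the y'-free part is the partial derivative in x and the y' coefficient is the partial derivative in y:
  ∂F/∂x = 2x
  ∂F/∂y = 2y

so d/dx[F(x, y(x))] = ∂F/∂x + (∂F/∂y)·y' = 0. Rearranging,
  dy/dx = -(∂F/∂x)/(∂F/∂y) = -(2x)/(2y) = -x/y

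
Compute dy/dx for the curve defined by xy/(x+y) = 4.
Apply d/dx to both sides, remembering that y depends on x. Each occurrence of y therefore brings in a y' = dy/dx via the chain rule.

With F(x, y) equal to the left-hand side minus the right, differentiate F term by term:
  d/dx[xy/(x + y)] = xy(-y' - 1)/(x + y)^2 + x·y'/(x + y) + y/(x + y)
  d/dx[-4] = 0
Adding these up, d/dx[F] = 0 becomes
  (-xy/(x + y)^2 + y/(x + y)) + (-xy/(x + y)^2 + x/(x + y))·y' = 0,
so isolating y',
  dy/dx = -(-xy/(x + y)^2 + y/(x + y))/(-xy/(x + y)^2 + x/(x + y))
        = -(y^2/(x + y)^2)/(x^2/(x + y)^2) = -y^2/x^2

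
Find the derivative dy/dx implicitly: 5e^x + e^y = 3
Differentiate the relation implicitly: treat y = y(x) and apply the chain rule, so every y-derivative picks up a y' = dy/dx factor.

With everything moved to the left-hand side, differentiate term by term:
  d/dx[5e^(x)] = 5e^(x)
  d/dx[e^(y)] = y'·e^(y)
  d/dx[-3] = 0

Separating the contributions that come from x directly and those that come through y:
  without y':      5e^(x)
  multiplying y':  e^(y)

so (5e^(x)) + (e^(y))·y' = 0, and therefore
  dy/dx = -(5e^(x))/(e^(y)) = -5e^(x - y)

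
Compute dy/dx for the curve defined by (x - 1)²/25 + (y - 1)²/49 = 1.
Differentiate the relation implicitly: treat y = y(x) and apply the chain rule, so every y-derivative picks up a y' = dy/dx factor.

With everything moved to the left-hand side, differentiate term by term:
  d/dx[(x - 1)^2/25] = 2x/25 - 2/25
  d/dx[(y - 1)^2/49] = 2·y'(y - 1)/49
  d/dx[-1] = 0

Separating the contributions that come from x directly and those that come through y:
  without y':      2x/25 - 2/25
  multiplying y':  2y/49 - 2/49

so (2x/25 - 2/25) + (2y/49 - 2/49)·y' = 0, and therefore
  dy/dx = -(2x/25 - 2/25)/(2y/49 - 2/49)
        = -(2(x - 1)/25)/(2(y - 1)/49) = 49(1 - x)/(25(y - 1))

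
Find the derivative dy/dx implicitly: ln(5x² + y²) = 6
Take d/dx of both sides. Since y is implicitly a function of x, the chain rule attaches a y' = dy/dx factor whenever we differentiate through y.

Set F(x, y) = (left side) − (right side), so the curve is F = 0. Differentiating each term of F:
  d/dx[ln(5x^2 + y^2)] = (10x + 2y·y')/(5x^2 + y^2)
  d/dx[-6] = 0

Collecting, the y'-free part is the partial derivative in x and the y' coefficient is the partial derivative in y:
  ∂F/∂x = 10x/(5x^2 + y^2)
  ∂F/∂y = 2y/(5x^2 + y^2)

so d/dx[F(x, y(x))] = ∂F/∂x + (∂F/∂y)·y' = 0. Rearranging,
  dy/dx = -(∂F/∂x)/(∂F/∂y) = -(10x/(5x^2 + y^2))/(2y/(5x^2 + y^2)) = -5x/y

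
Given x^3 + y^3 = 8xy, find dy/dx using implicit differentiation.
Apply d/dx to both sides, remembering that y depends on x. Each occurrence of y therefore brings in a y' = dy/dx via the chain rule.

With F(x, y) equal to the left-hand side minus the right, differentiate F term by term:
  d/dx[x^3] = 3x^2
  d/dx[-8xy] = -8x·y' - 8y
  d/dx[y^3] = 3y^2·y'
Adding these up, d/dx[F] = 0 becomes
  (3x^2 - 8y) + (-8x + 3y^2)·y' = 0,
so isolating y',
  dy/dx = -(3x^2 - 8y)/(-8x + 3y^2) = (3x^2 - 8y)/(8x - 3y^2)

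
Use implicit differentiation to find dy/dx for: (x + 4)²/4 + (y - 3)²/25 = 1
Apply d/dx to both sides, remembering that y depends on x. Each occurrence of y therefore brings in a y' = dy/dx via the chain rule.

With F(x, y) equal to the left-hand side minus the right, differentiate F term by term:
  d/dx[(x + 4)^2/4] = x/2 + 2
  d/dx[(y - 3)^2/25] = 2·y'(y - 3)/25
  d/dx[-1] = 0
Adding these up, d/dx[F] = 0 becomes
  (x/2 + 2) + (2y/25 - 6/25)·y' = 0,
so isolating y',
  dy/dx = -(x/2 + 2)/(2y/25 - 6/25)
        = -((x + 4)/2)/(2(y - 3)/25) = 25(-x - 4)/(4(y - 3))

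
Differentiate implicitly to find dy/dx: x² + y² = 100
Take d/dx of both sides. Since y is implicitly a function of x, the chain rule attaches a y' = dy/dx factor whenever we differentiate through y.

Set F(x, y) = (left side) − (right side), so the curve is F = 0. Differentiating each term of F:
  d/dx[x^2] = 2x
  d/dx[y^2] = 2y·y'
  d/dx[-100] = 0

Collecting, the y'-free part is the partial derivative in x and the y' coefficient is the partial derivative in y:
  ∂F/∂x = 2x
  ∂F/∂y = 2y

so d/dx[F(x, y(x))] = ∂F/∂x + (∂F/∂y)·y' = 0. Rearranging,
  dy/dx = -(∂F/∂x)/(∂F/∂y) = -(2x)/(2y) = -x/y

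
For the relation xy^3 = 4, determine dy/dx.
Take d/dx of both sides. Since y is implicitly a function of x, the chain rule attaches a y' = dy/dx factor whenever we differentiate through y.

Set F(x, y) = (left side) − (right side), so the curve is F = 0. Differentiating each term of F:
  d/dx[xy^3] = 3xy^2·y' + y^3
  d/dx[-4] = 0

Collecting, the y'-free part is the partial derivative in x and the y' coefficient is the partial derivative in y:
  ∂F/∂x = y^3
  ∂F/∂y = 3xy^2

so d/dx[F(x, y(x))] = ∂F/∂x + (∂F/∂y)·y' = 0. Rearranging,
  dy/dx = -(∂F/∂x)/(∂F/∂y) = -(y^3)/(3xy^2) = -y/(3x)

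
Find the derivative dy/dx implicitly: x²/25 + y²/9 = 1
Differentiate the relation implicitly: treat y = y(x) and apply the chain rule, so every y-derivative picks up a y' = dy/dx factor.

With everything moved to the left-hand side, differentiate term by term:
  d/dx[x^2/25] = 2x/25
  d/dx[y^2/9] = 2y·y'/9
  d/dx[-1] = 0

Separating the contributions that come from x directly and those that come through y:
  without y':      2x/25
  multiplying y':  2y/9

so (2x/25) + (2y/9)·y' = 0, and therefore
  dy/dx = -(2x/25)/(2y/9) = -9x/(25y)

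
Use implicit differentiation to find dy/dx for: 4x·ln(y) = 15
Differentiate the relation implicitly: treat y = y(x) and apply the chain rule, so every y-derivative picks up a y' = dy/dx factor.

With everything moved to the left-hand side, differentiate term by term:
  d/dx[4x·ln(y)] = 4x·y'/y + 4ln(y)
  d/dx[-15] = 0

Separating the contributions that come from x directly and those that come through y:
  without y':      4ln(y)
  multiplying y':  4x/y

so (4ln(y)) + (4x/y)·y' = 0, and therefore
  dy/dx = -(4ln(y))/(4x/y) = -y·ln(y)/x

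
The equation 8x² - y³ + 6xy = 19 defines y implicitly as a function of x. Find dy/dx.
Differentiate the relation implicitly: treat y = y(x) and apply the chain rule, so every y-derivative picks up a y' = dy/dx factor.

With everything moved to the left-hand side, differentiate term by term:
  d/dx[8x^2] = 16x
  d/dx[6xy] = 6x·y' + 6y
  d/dx[-y^3] = -3y^2·y'
  d/dx[-19] = 0

Separating the contributions that come from x directly and those that come through y:
  without y':      16x + 6y
  multiplying y':  6x - 3y^2

so (16x + 6y) + (6x - 3y^2)·y' = 0, and therefore
  dy/dx = -(16x + 6y)/(6x - 3y^2) = 2(-8x - 3y)/(3(2x - y^2))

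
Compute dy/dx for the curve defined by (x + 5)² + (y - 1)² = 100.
Take d/dx of both sides. Since y is implicitly a function of x, the chain rule attaches a y' = dy/dx factor whenever we differentiate through y.

Set F(x, y) = (left side) − (right side), so the curve is F = 0. Differentiating each term of F:
  d/dx[(x + 5)^2] = 2x + 10
  d/dx[(y - 1)^2] = 2·y'(y - 1)
  d/dx[-100] = 0

Collecting, the y'-free part is the partial derivative in x and the y' coefficient is the partial derivative in y:
  ∂F/∂x = 2x + 10
  ∂F/∂y = 2y - 2

so d/dx[F(x, y(x))] = ∂F/∂x + (∂F/∂y)·y' = 0. Rearranging,
  dy/dx = -(∂F/∂x)/(∂F/∂y) = -(2x + 10)/(2y - 2) = (-x - 5)/(y - 1)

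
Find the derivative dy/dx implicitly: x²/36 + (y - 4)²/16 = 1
Differentiate both sides with respect to x, treating y as y(x). By the chain rule, any term containing y contributes a factor of y' = dy/dx when we differentiate it.

Move every term to one side and write the relation as F(x, y) = 0. Term by term,
  d/dx[x^2/36] = x/18
  d/dx[(y - 4)^2/16] = y'(y - 4)/8
  d/dx[-1] = 0

The pieces without y' make up ∂F/∂x and the coefficient of y' is ∂F/∂y:
  ∂F/∂x = x/18,
  ∂F/∂y = y/8 - 1/2.

Since d/dx[F] = ∂F/∂x + (∂F/∂y)·y' = 0, solve for y':
  (∂F/∂y)·y' = -∂F/∂x
  dy/dx = -(∂F/∂x)/(∂F/∂y) = -(x/18)/(y/8 - 1/2)
        = -(x/18)/((y - 4)/8) = -4x/(9y - 36)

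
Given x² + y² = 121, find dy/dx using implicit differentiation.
Apply d/dx to both sides, remembering that y depends on x. Each occurrence of y therefore brings in a y' = dy/dx via the chain rule.

With F(x, y) equal to the left-hand side minus the right, differentiate F term by term:
  d/dx[x^2] = 2x
  d/dx[y^2] = 2y·y'
  d/dx[-121] = 0
Adding these up, d/dx[F] = 0 becomes
  (2x) + (2y)·y' = 0,
so isolating y',
  dy/dx = -(2x)/(2y) = -x/y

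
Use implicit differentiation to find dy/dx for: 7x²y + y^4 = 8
Apply d/dx to both sides, remembering that y depends on x. Each occurrence of y therefore brings in a y' = dy/dx via the chain rule.

With F(x, y) equal to the left-hand side minus the right, differentiate F term by term:
  d/dx[7x^2y] = 7x^2·y' + 14xy
  d/dx[y^4] = 4y^3·y'
  d/dx[-8] = 0
Adding these up, d/dx[F] = 0 becomes
  (14xy) + (7x^2 + 4y^3)·y' = 0,
so isolating y',
  dy/dx = -(14xy)/(7x^2 + 4y^3) = -14xy/(7x^2 + 4y^3)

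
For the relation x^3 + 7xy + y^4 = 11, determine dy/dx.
Differentiate the relation implicitly: treat y = y(x) and apply the chain rule, so every y-derivative picks up a y' = dy/dx factor.

With everything moved to the left-hand side, differentiate term by term:
  d/dx[x^3] = 3x^2
  d/dx[7xy] = 7x·y' + 7y
  d/dx[y^4] = 4y^3·y'
  d/dx[-11] = 0

Separating the contributions that come from x directly and those that come through y:
  without y':      3x^2 + 7y
  multiplying y':  7x + 4y^3

so (3x^2 + 7y) + (7x + 4y^3)·y' = 0, and therefore
  dy/dx = -(3x^2 + 7y)/(7x + 4y^3) = (-3x^2 - 7y)/(7x + 4y^3)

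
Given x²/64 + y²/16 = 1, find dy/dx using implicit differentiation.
Apply d/dx to both sides, remembering that y depends on x. Each occurrence of y therefore brings in a y' = dy/dx via the chain rule.

With F(x, y) equal to the left-hand side minus the right, differentiate F term by term:
  d/dx[x^2/64] = x/32
  d/dx[y^2/16] = y·y'/8
  d/dx[-1] = 0
Adding these up, d/dx[F] = 0 becomes
  (x/32) + (y/8)·y' = 0,
so isolating y',
  dy/dx = -(x/32)/(y/8) = -x/(4y)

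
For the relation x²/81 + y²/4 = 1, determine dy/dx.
Take d/dx of both sides. Since y is implicitly a function of x, the chain rule attaches a y' = dy/dx factor whenever we differentiate through y.

Set F(x, y) = (left side) − (right side), so the curve is F = 0. Differentiating each term of F:
  d/dx[x^2/81] = 2x/81
  d/dx[y^2/4] = y·y'/2
  d/dx[-1] = 0

Collecting, the y'-free part is the partial derivative in x and the y' coefficient is the partial derivative in y:
  ∂F/∂x = 2x/81
  ∂F/∂y = y/2

so d/dx[F(x, y(x))] = ∂F/∂x + (∂F/∂y)·y' = 0. Rearranging,
  dy/dx = -(∂F/∂x)/(∂F/∂y) = -(2x/81)/(y/2) = -4x/(81y)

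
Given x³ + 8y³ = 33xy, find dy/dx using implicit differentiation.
Differentiate both sides with respect to x, treating y as y(x). By the chain rule, any term containing y contributes a factor of y' = dy/dx when we differentiate it.

Move every term to one side and write the relation as F(x, y) = 0. Term by term,
  d/dx[x^3] = 3x^2
  d/dx[-33xy] = -33x·y' - 33y
  d/dx[8y^3] = 24y^2·y'

The pieces without y' make up ∂F/∂x and the coefficient of y' is ∂F/∂y:
  ∂F/∂x = 3x^2 - 33y,
  ∂F/∂y = -33x + 24y^2.

Since d/dx[F] = ∂F/∂x + (∂F/∂y)·y' = 0, solve for y':
  (∂F/∂y)·y' = -∂F/∂x
  dy/dx = -(∂F/∂x)/(∂F/∂y) = -(3x^2 - 33y)/(-33x + 24y^2) = (x^2 - 11y)/(11x - 8y^2)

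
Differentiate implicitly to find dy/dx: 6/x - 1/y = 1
Apply d/dx to both sides, remembering that y depends on x. Each occurrence of y therefore brings in a y' = dy/dx via the chain rule.

With F(x, y) equal to the left-hand side minus the right, differentiate F term by term:
  d/dx[-1/y] = y'/y^2
  d/dx[6/x] = -6/x^2
  d/dx[-1] = 0
Adding these up, d/dx[F] = 0 becomes
  (-6/x^2) + (y^(-2))·y' = 0,
so isolating y',
  dy/dx = -(-6/x^2)/(y^(-2)) = 6y^2/x^2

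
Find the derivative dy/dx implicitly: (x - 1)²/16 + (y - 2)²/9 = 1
Differentiate the relation implicitly: treat y = y(x) and apply the chain rule, so every y-derivative picks up a y' = dy/dx factor.

With everything moved to the left-hand side, differentiate term by term:
  d/dx[(x - 1)^2/16] = x/8 - 1/8
  d/dx[(y - 2)^2/9] = 2·y'(y - 2)/9
  d/dx[-1] = 0

Separating the contributions that come from x directly and those that come through y:
  without y':      x/8 - 1/8
  multiplying y':  2y/9 - 4/9

so (x/8 - 1/8) + (2y/9 - 4/9)·y' = 0, and therefore
  dy/dx = -(x/8 - 1/8)/(2y/9 - 4/9)
        = -((x - 1)/8)/(2(y - 2)/9) = 9(1 - x)/(16(y - 2))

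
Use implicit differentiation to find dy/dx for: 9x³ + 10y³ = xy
Differentiate the relation implicitly: treat y = y(x) and apply the chain rule, so every y-derivative picks up a y' = dy/dx factor.

With everything moved to the left-hand side, differentiate term by term:
  d/dx[9x^3] = 27x^2
  d/dx[-xy] = -x·y' - y
  d/dx[10y^3] = 30y^2·y'

Separating the contributions that come from x directly and those that come through y:
  without y':      27x^2 - y
  multiplying y':  -x + 30y^2

so (27x^2 - y) + (-x + 30y^2)·y' = 0, and therefore
  dy/dx = -(27x^2 - y)/(-x + 30y^2) = (27x^2 - y)/(x - 30y^2)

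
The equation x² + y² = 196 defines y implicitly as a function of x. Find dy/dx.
Apply d/dx to both sides, remembering that y depends on x. Each occurrence of y therefore brings in a y' = dy/dx via the chain rule.

With F(x, y) equal to the left-hand side minus the right, differentiate F term by term:
  d/dx[x^2] = 2x
  d/dx[y^2] = 2y·y'
  d/dx[-196] = 0
Adding these up, d/dx[F] = 0 becomes
  (2x) + (2y)·y' = 0,
so isolating y',
  dy/dx = -(2x)/(2y) = -x/y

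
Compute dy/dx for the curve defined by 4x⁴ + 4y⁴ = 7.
Differentiate both sides with respect to x, treating y as y(x). By the chain rule, any term containing y contributes a factor of y' = dy/dx when we differentiate it.

Move every term to one side and write the relation as F(x, y) = 0. Term by term,
  d/dx[4x^4] = 16x^3
  d/dx[4y^4] = 16y^3·y'
  d/dx[-7] = 0

The pieces without y' make up ∂F/∂x and the coefficient of y' is ∂F/∂y:
  ∂F/∂x = 16x^3,
  ∂F/∂y = 16y^3.

Since d/dx[F] = ∂F/∂x + (∂F/∂y)·y' = 0, solve for y':
  (∂F/∂y)·y' = -∂F/∂x
  dy/dx = -(∂F/∂x)/(∂F/∂y) = -(16x^3)/(16y^3) = -x^3/y^3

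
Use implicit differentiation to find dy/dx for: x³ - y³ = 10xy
Differentiate both sides with respect to x, treating y as y(x). By the chain rule, any term containing y contributes a factor of y' = dy/dx when we differentiate it.

Move every term to one side and write the relation as F(x, y) = 0. Term by term,
  d/dx[x^3] = 3x^2
  d/dx[-10xy] = -10x·y' - 10y
  d/dx[-y^3] = -3y^2·y'

The pieces without y' make up ∂F/∂x and the coefficient of y' is ∂F/∂y:
  ∂F/∂x = 3x^2 - 10y,
  ∂F/∂y = -10x - 3y^2.

Since d/dx[F] = ∂F/∂x + (∂F/∂y)·y' = 0, solve for y':
  (∂F/∂y)·y' = -∂F/∂x
  dy/dx = -(∂F/∂x)/(∂F/∂y) = -(3x^2 - 10y)/(-10x - 3y^2) = (3x^2 - 10y)/(10x + 3y^2)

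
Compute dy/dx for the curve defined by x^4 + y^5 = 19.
Differentiate both sides with respect to x, treating y as y(x). By the chain rule, any term containing y contributes a factor of y' = dy/dx when we differentiate it.

Move every term to one side and write the relation as F(x, y) = 0. Term by term,
  d/dx[x^4] = 4x^3
  d/dx[y^5] = 5y^4·y'
  d/dx[-19] = 0

The pieces without y' make up ∂F/∂x and the coefficient of y' is ∂F/∂y:
  ∂F/∂x = 4x^3,
  ∂F/∂y = 5y^4.

Since d/dx[F] = ∂F/∂x + (∂F/∂y)·y' = 0, solve for y':
  (∂F/∂y)·y' = -∂F/∂x
  dy/dx = -(∂F/∂x)/(∂F/∂y) = -(4x^3)/(5y^4) = -4x^3/(5y^4)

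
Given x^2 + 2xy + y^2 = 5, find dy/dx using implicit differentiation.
Differentiate both sides with respect to x, treating y as y(x). By the chain rule, any term containing y contributes a factor of y' = dy/dx when we differentiate it.

Move every term to one side and write the relation as F(x, y) = 0. Term by term,
  d/dx[x^2] = 2x
  d/dx[2xy] = 2x·y' + 2y
  d/dx[y^2] = 2y·y'
  d/dx[-5] = 0

The pieces without y' make up ∂F/∂x and the coefficient of y' is ∂F/∂y:
  ∂F/∂x = 2x + 2y,
  ∂F/∂y = 2x + 2y.

Since d/dx[F] = ∂F/∂x + (∂F/∂y)·y' = 0, solve for y':
  (∂F/∂y)·y' = -∂F/∂x
  dy/dx = -(∂F/∂x)/(∂F/∂y) = -(2x + 2y)/(2x + 2y) = -1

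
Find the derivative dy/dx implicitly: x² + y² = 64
Differentiate the relation implicitly: treat y = y(x) and apply the chain rule, so every y-derivative picks up a y' = dy/dx factor.

With everything moved to the left-hand side, differentiate term by term:
  d/dx[x^2] = 2x
  d/dx[y^2] = 2y·y'
  d/dx[-64] = 0

Separating the contributions that come from x directly and those that come through y:
  without y':      2x
  multiplying y':  2y

so (2x) + (2y)·y' = 0, and therefore
  dy/dx = -(2x)/(2y) = -x/y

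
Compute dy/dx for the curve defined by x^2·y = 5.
Apply d/dx to both sides, remembering that y depends on x. Each occurrence of y therefore brings in a y' = dy/dx via the chain rule.

With F(x, y) equal to the left-hand side minus the right, differentiate F term by term:
  d/dx[x^2y] = x^2·y' + 2xy
  d/dx[-5] = 0
Adding these up, d/dx[F] = 0 becomes
  (2xy) + (x^2)·y' = 0,
so isolating y',
  dy/dx = -(2xy)/(x^2) = -2y/x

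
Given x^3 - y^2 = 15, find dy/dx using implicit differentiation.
Take d/dx of both sides. Since y is implicitly a function of x, the chain rule attaches a y' = dy/dx factor whenever we differentiate through y.

Set F(x, y) = (left side) − (right side), so the curve is F = 0. Differentiating each term of F:
  d/dx[x^3] = 3x^2
  d/dx[-y^2] = -2y·y'
  d/dx[-15] = 0

Collecting, the y'-free part is the partial derivative in x and the y' coefficient is the partial derivative in y:
  ∂F/∂x = 3x^2
  ∂F/∂y = -2y

so d/dx[F(x, y(x))] = ∂F/∂x + (∂F/∂y)·y' = 0. Rearranging,
  dy/dx = -(∂F/∂x)/(∂F/∂y) = -(3x^2)/(-2y) = 3x^2/(2y)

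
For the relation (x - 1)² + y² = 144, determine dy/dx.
Take d/dx of both sides. Since y is implicitly a function of x, the chain rule attaches a y' = dy/dx factor whenever we differentiate through y.

Set F(x, y) = (left side) − (right side), so the curve is F = 0. Differentiating each term of F:
  d/dx[y^2] = 2y·y'
  d/dx[(x - 1)^2] = 2x - 2
  d/dx[-144] = 0

Collecting, the y'-free part is the partial derivative in x and the y' coefficient is the partial derivative in y:
  ∂F/∂x = 2x - 2
  ∂F/∂y = 2y

so d/dx[F(x, y(x))] = ∂F/∂x + (∂F/∂y)·y' = 0. Rearranging,
  dy/dx = -(∂F/∂x)/(∂F/∂y) = -(2x - 2)/(2y) = (1 - x)/y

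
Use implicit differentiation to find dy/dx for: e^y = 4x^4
Differentiate the relation implicitly: treat y = y(x) and apply the chain rule, so every y-derivative picks up a y' = dy/dx factor.

With everything moved to the left-hand side, differentiate term by term:
  d/dx[-4x^4] = -16x^3
  d/dx[e^(y)] = y'·e^(y)

Separating the contributions that come from x directly and those that come through y:
  without y':      -16x^3
  multiplying y':  e^(y)

so (-16x^3) + (e^(y))·y' = 0, and therefore
  dy/dx = -(-16x^3)/(e^(y)) = 16x^3e^(-y)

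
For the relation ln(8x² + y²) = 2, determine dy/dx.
Apply d/dx to both sides, remembering that y depends on x. Each occurrence of y therefore brings in a y' = dy/dx via the chain rule.

With F(x, y) equal to the left-hand side minus the right, differentiate F term by term:
  d/dx[ln(8x^2 + y^2)] = (16x + 2y·y')/(8x^2 + y^2)
  d/dx[-2] = 0
Adding these up, d/dx[F] = 0 becomes
  (16x/(8x^2 + y^2)) + (2y/(8x^2 + y^2))·y' = 0,
so isolating y',
  dy/dx = -(16x/(8x^2 + y^2))/(2y/(8x^2 + y^2)) = -8x/y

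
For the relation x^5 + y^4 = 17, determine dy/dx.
Differentiate both sides with respect to x, treating y as y(x). By the chain rule, any term containing y contributes a factor of y' = dy/dx when we differentiate it.

Move every term to one side and write the relation as F(x, y) = 0. Term by term,
  d/dx[x^5] = 5x^4
  d/dx[y^4] = 4y^3·y'
  d/dx[-17] = 0

The pieces without y' make up ∂F/∂x and the coefficient of y' is ∂F/∂y:
  ∂F/∂x = 5x^4,
  ∂F/∂y = 4y^3.

Since d/dx[F] = ∂F/∂x + (∂F/∂y)·y' = 0, solve for y':
  (∂F/∂y)·y' = -∂F/∂x
  dy/dx = -(∂F/∂x)/(∂F/∂y) = -(5x^4)/(4y^3) = -5x^4/(4y^3)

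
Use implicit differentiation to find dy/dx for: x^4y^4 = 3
Differentiate the relation implicitly: treat y = y(x) and apply the chain rule, so every y-derivative picks up a y' = dy/dx factor.

With everything moved to the left-hand side, differentiate term by term:
  d/dx[x^4y^4] = 4x^4y^3·y' + 4x^3y^4
  d/dx[-3] = 0

Separating the contributions that come from x directly and those that come through y:
  without y':      4x^3y^4
  multiplying y':  4x^4y^3

so (4x^3y^4) + (4x^4y^3)·y' = 0, and therefore
  dy/dx = -(4x^3y^4)/(4x^4y^3) = -y/x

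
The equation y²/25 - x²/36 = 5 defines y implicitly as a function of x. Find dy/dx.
Apply d/dx to both sides, remembering that y depends on x. Each occurrence of y therefore brings in a y' = dy/dx via the chain rule.

With F(x, y) equal to the left-hand side minus the right, differentiate F term by term:
  d/dx[-x^2/36] = -x/18
  d/dx[y^2/25] = 2y·y'/25
  d/dx[-5] = 0
Adding these up, d/dx[F] = 0 becomes
  (-x/18) + (2y/25)·y' = 0,
so isolating y',
  dy/dx = -(-x/18)/(2y/25) = 25x/(36y)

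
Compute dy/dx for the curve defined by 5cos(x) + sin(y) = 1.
Apply d/dx to both sides, remembering that y depends on x. Each occurrence of y therefore brings in a y' = dy/dx via the chain rule.

With F(x, y) equal to the left-hand side minus the right, differentiate F term by term:
  d/dx[sin(y)] = y'·cos(y)
  d/dx[5cos(x)] = -5sin(x)
  d/dx[-1] = 0
Adding these up, d/dx[F] = 0 becomes
  (-5sin(x)) + (cos(y))·y' = 0,
so isolating y',
  dy/dx = -(-5sin(x))/(cos(y)) = 5sin(x)/cos(y)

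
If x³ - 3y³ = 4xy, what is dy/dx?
Apply d/dx to both sides, remembering that y depends on x. Each occurrence of y therefore brings in a y' = dy/dx via the chain rule.

With F(x, y) equal to the left-hand side minus the right, differentiate F term by term:
  d/dx[x^3] = 3x^2
  d/dx[-4xy] = -4x·y' - 4y
  d/dx[-3y^3] = -9y^2·y'
Adding these up, d/dx[F] = 0 becomes
  (3x^2 - 4y) + (-4x - 9y^2)·y' = 0,
so isolating y',
  dy/dx = -(3x^2 - 4y)/(-4x - 9y^2) = (3x^2 - 4y)/(4x + 9y^2)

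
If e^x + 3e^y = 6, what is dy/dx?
Take d/dx of both sides. Since y is implicitly a function of x, the chain rule attaches a y' = dy/dx factor whenever we differentiate through y.

Set F(x, y) = (left side) − (right side), so the curve is F = 0. Differentiating each term of F:
  d/dx[e^(x)] = e^(x)
  d/dx[3e^(y)] = 3·y'·e^(y)
  d/dx[-6] = 0

Collecting, the y'-free part is the partial derivative in x and the y' coefficient is the partial derivative in y:
  ∂F/∂x = e^(x)
  ∂F/∂y = 3e^(y)

so d/dx[F(x, y(x))] = ∂F/∂x + (∂F/∂y)·y' = 0. Rearranging,
  dy/dx = -(∂F/∂x)/(∂F/∂y) = -(e^(x))/(3e^(y)) = -e^(x - y)/3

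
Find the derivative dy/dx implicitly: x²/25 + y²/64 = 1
Apply d/dx to both sides, remembering that y depends on x. Each occurrence of y therefore brings in a y' = dy/dx via the chain rule.

With F(x, y) equal to the left-hand side minus the right, differentiate F term by term:
  d/dx[x^2/25] = 2x/25
  d/dx[y^2/64] = y·y'/32
  d/dx[-1] = 0
Adding these up, d/dx[F] = 0 becomes
  (2x/25) + (y/32)·y' = 0,
so isolating y',
  dy/dx = -(2x/25)/(y/32) = -64x/(25y)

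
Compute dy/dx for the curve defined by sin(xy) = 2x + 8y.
Differentiate both sides with respect to x, treating y as y(x). By the chain rule, any term containing y contributes a factor of y' = dy/dx when we differentiate it.

Move every term to one side and write the relation as F(x, y) = 0. Term by term,
  d/dx[-2x] = -2
  d/dx[-8y] = -8·y'
  d/dx[sin(xy)] = (x·y' + y)·cos(xy)

The pieces without y' make up ∂F/∂x and the coefficient of y' is ∂F/∂y:
  ∂F/∂x = y·cos(xy) - 2,
  ∂F/∂y = x·cos(xy) - 8.

Since d/dx[F] = ∂F/∂x + (∂F/∂y)·y' = 0, solve for y':
  (∂F/∂y)·y' = -∂F/∂x
  dy/dx = -(∂F/∂x)/(∂F/∂y) = -(y·cos(xy) - 2)/(x·cos(xy) - 8) = (-y·cos(xy) + 2)/(x·cos(xy) - 8)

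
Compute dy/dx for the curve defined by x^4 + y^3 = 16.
Differentiate the relation implicitly: treat y = y(x) and apply the chain rule, so every y-derivative picks up a y' = dy/dx factor.

With everything moved to the left-hand side, differentiate term by term:
  d/dx[x^4] = 4x^3
  d/dx[y^3] = 3y^2·y'
  d/dx[-16] = 0

Separating the contributions that come from x directly and those that come through y:
  without y':      4x^3
  multiplying y':  3y^2

so (4x^3) + (3y^2)·y' = 0, and therefore
  dy/dx = -(4x^3)/(3y^2) = -4x^3/(3y^2)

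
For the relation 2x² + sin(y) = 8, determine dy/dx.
Differentiate the relation implicitly: treat y = y(x) and apply the chain rule, so every y-derivative picks up a y' = dy/dx factor.

With everything moved to the left-hand side, differentiate term by term:
  d/dx[2x^2] = 4x
  d/dx[sin(y)] = y'·cos(y)
  d/dx[-8] = 0

Separating the contributions that come from x directly and those that come through y:
  without y':      4x
  multiplying y':  cos(y)

so (4x) + (cos(y))·y' = 0, and therefore
  dy/dx = -(4x)/(cos(y)) = -4x/cos(y)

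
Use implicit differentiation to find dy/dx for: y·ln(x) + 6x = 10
Apply d/dx to both sides, remembering that y depends on x. Each occurrence of y therefore brings in a y' = dy/dx via the chain rule.

With F(x, y) equal to the left-hand side minus the right, differentiate F term by term:
  d/dx[6x] = 6
  d/dx[y·ln(x)] = y'·ln(x) + y/x
  d/dx[-10] = 0
Adding these up, d/dx[F] = 0 becomes
  (6 + y/x) + (ln(x))·y' = 0,
so isolating y',
  dy/dx = -(6 + y/x)/(ln(x))
        = -((6x + y)/x)/(ln(x)) = (-6x - y)/(x·ln(x))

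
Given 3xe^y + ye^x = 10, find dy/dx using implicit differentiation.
Differentiate both sides with respect to x, treating y as y(x). By the chain rule, any term containing y contributes a factor of y' = dy/dx when we differentiate it.

Move every term to one side and write the relation as F(x, y) = 0. Term by term,
  d/dx[3x·e^(y)] = 3x·y'·e^(y) + 3e^(y)
  d/dx[y·e^(x)] = y·e^(x) + y'·e^(x)
  d/dx[-10] = 0

The pieces without y' make up ∂F/∂x and the coefficient of y' is ∂F/∂y:
  ∂F/∂x = y·e^(x) + 3e^(y),
  ∂F/∂y = 3x·e^(y) + e^(x).

Since d/dx[F] = ∂F/∂x + (∂F/∂y)·y' = 0, solve for y':
  (∂F/∂y)·y' = -∂F/∂x
  dy/dx = -(∂F/∂x)/(∂F/∂y) = -(y·e^(x) + 3e^(y))/(3x·e^(y) + e^(x)) = (-y·e^(x) - 3e^(y))/(3x·e^(y) + e^(x))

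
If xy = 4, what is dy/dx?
Differentiate both sides with respect to x, treating y as y(x). By the chain rule, any term containing y contributes a factor of y' = dy/dx when we differentiate it.

Move every term to one side and write the relation as F(x, y) = 0. Term by term,
  d/dx[xy] = x·y' + y
  d/dx[-4] = 0

The pieces without y' make up ∂F/∂x and the coefficient of y' is ∂F/∂y:
  ∂F/∂x = y,
  ∂F/∂y = x.

Since d/dx[F] = ∂F/∂x + (∂F/∂y)·y' = 0, solve for y':
  (∂F/∂y)·y' = -∂F/∂x
  dy/dx = -(∂F/∂x)/(∂F/∂y) = -(y)/(x) = -y/x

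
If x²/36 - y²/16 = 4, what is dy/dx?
Apply d/dx to both sides, remembering that y depends on x. Each occurrence of y therefore brings in a y' = dy/dx via the chain rule.

With F(x, y) equal to the left-hand side minus the right, differentiate F term by term:
  d/dx[x^2/36] = x/18
  d/dx[-y^2/16] = -y·y'/8
  d/dx[-4] = 0
Adding these up, d/dx[F] = 0 becomes
  (x/18) + (-y/8)·y' = 0,
so isolating y',
  dy/dx = -(x/18)/(-y/8) = 4x/(9y)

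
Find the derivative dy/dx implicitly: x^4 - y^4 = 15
Differentiate the relation implicitly: treat y = y(x) and apply the chain rule, so every y-derivative picks up a y' = dy/dx factor.

With everything moved to the left-hand side, differentiate term by term:
  d/dx[x^4] = 4x^3
  d/dx[-y^4] = -4y^3·y'
  d/dx[-15] = 0

Separating the contributions that come from x directly and those that come through y:
  without y':      4x^3
  multiplying y':  -4y^3

so (4x^3) + (-4y^3)·y' = 0, and therefore
  dy/dx = -(4x^3)/(-4y^3) = x^3/y^3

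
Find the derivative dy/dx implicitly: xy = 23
Differentiate the relation implicitly: treat y = y(x) and apply the chain rule, so every y-derivative picks up a y' = dy/dx factor.

With everything moved to the left-hand side, differentiate term by term:
  d/dx[xy] = x·y' + y
  d/dx[-23] = 0

Separating the contributions that come from x directly and those that come through y:
  without y':      y
  multiplying y':  x

so (y) + (x)·y' = 0, and therefore
  dy/dx = -(y)/(x) = -y/x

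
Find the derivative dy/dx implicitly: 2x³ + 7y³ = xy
Differentiate both sides with respect to x, treating y as y(x). By the chain rule, any term containing y contributes a factor of y' = dy/dx when we differentiate it.

Move every term to one side and write the relation as F(x, y) = 0. Term by term,
  d/dx[2x^3] = 6x^2
  d/dx[-xy] = -x·y' - y
  d/dx[7y^3] = 21y^2·y'

The pieces without y' make up ∂F/∂x and the coefficient of y' is ∂F/∂y:
  ∂F/∂x = 6x^2 - y,
  ∂F/∂y = -x + 21y^2.

Since d/dx[F] = ∂F/∂x + (∂F/∂y)·y' = 0, solve for y':
  (∂F/∂y)·y' = -∂F/∂x
  dy/dx = -(∂F/∂x)/(∂F/∂y) = -(6x^2 - y)/(-x + 21y^2) = (6x^2 - y)/(x - 21y^2)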